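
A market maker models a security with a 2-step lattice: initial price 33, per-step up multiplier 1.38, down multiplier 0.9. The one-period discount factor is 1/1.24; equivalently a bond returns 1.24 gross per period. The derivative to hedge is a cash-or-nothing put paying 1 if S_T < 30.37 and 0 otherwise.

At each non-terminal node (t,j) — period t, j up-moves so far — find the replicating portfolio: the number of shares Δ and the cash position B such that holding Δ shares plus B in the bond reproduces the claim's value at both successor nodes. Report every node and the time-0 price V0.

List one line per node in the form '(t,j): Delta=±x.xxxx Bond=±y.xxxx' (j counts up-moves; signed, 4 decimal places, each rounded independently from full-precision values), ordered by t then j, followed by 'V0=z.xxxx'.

(0,0): Delta=-0.0148 Bond=0.5454
(1,0): Delta=-0.0701 Bond=2.3185
(1,1): Delta=0.0000 Bond=0.0000
V0=0.0553

Risk-neutral probability p* = (R−d)/(u−d) = (1.24−0.9)/(1.38−0.9) = 0.7083.
Terminal values V(2,·): V(2,0)=1.0000, V(2,1)=0.0000, V(2,2)=0.0000
(1,0): S=29.7000. Δ = (V_up−V_dn)/(S_up−S_dn) = (0.0000−1.0000)/(40.9860−26.7300) = -0.0701. V = [p*·0.0000 + (1−p*)·1.0000]/1.24 = 0.2352. B = V − Δ·S = 2.3185.
(1,1): S=45.5400. Δ = (V_up−V_dn)/(S_up−S_dn) = (0.0000−0.0000)/(62.8452−40.9860) = 0.0000. V = [p*·0.0000 + (1−p*)·0.0000]/1.24 = 0.0000. B = V − Δ·S = 0.0000.
(0,0): S=33.0000. Δ = (V_up−V_dn)/(S_up−S_dn) = (0.0000−0.2352)/(45.5400−29.7000) = -0.0148. V = [p*·0.0000 + (1−p*)·0.2352]/1.24 = 0.0553. B = V − Δ·S = 0.5454.
The time-0 hedge costs 0.0553, which is the no-arbitrage price.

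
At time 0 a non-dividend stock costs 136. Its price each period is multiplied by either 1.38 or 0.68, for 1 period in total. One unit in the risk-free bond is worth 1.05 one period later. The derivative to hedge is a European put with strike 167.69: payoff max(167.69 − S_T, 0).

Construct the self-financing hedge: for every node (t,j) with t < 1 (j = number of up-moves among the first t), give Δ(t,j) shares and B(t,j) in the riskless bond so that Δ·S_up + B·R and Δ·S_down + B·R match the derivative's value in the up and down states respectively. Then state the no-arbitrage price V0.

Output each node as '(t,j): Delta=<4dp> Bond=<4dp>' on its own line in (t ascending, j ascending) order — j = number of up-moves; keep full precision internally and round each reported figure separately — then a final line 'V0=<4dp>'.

(0,0): Delta=-0.7900 Bond=141.2106
V0=33.7678

Since d<R<u, set p* = (R−d)/(u−d) = 0.5286; price each node as the discounted p*-expectation of its children.
Terminal payoffs: V(1,0)=75.2100, V(1,1)=0.0000
Node (0,0) S=136.0000: V=(p*·0.0000+(1−p*)·75.2100)/1.05=33.7678; Δ=(0.0000−75.2100)/(187.6800−92.4800)=-0.7900; B=V−Δ·S=141.2106
Each (Δ,B) replicates both successor values, so the strategy is self-financing and V0 is arbitrage-free.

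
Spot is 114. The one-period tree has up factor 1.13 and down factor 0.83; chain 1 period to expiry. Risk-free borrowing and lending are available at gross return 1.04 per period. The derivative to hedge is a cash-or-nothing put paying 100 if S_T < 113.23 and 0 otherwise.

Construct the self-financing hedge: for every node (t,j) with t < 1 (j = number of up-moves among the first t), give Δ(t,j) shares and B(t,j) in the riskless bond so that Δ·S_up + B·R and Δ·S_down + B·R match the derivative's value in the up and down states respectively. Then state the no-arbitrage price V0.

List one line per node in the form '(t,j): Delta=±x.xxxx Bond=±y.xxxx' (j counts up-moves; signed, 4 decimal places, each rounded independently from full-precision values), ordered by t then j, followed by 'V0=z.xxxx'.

(0,0): Delta=-2.9240 Bond=362.1795
V0=28.8462

Under the risk-neutral measure, an up-move has probability p* = (R−d)/(u−d) = 0.7000 and values discount at R = 1.04.
Terminal values V(1,·): V(1,0)=100.0000, V(1,1)=0.0000
(0,0): S=114.0000. Δ = (V_up−V_dn)/(S_up−S_dn) = (0.0000−100.0000)/(128.8200−94.6200) = -2.9240. V = [p*·0.0000 + (1−p*)·100.0000]/1.04 = 28.8462. B = V − Δ·S = 362.1795.
Root portfolio cost Δ·114+B reproduces V0=28.8462.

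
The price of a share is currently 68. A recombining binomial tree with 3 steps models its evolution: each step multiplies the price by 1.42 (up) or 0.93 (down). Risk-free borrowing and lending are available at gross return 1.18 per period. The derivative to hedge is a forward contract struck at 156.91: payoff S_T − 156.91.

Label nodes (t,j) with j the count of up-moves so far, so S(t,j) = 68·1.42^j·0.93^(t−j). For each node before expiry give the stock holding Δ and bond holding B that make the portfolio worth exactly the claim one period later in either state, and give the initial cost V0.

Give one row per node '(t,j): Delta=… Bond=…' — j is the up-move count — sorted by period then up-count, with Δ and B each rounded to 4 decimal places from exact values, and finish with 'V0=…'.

Risk-neutral probability p* = (R−d)/(u−d) = (1.18−0.93)/(1.42−0.93) = 0.5102.
At expiry t=3: V(3,0)=-102.2137, V(3,1)=-73.3953, V(3,2)=-29.3929, V(3,3)=37.7936
  t=2,j=0: stock 58.8132 → up 83.5147 (V=-73.3953), down 54.6963 (V=-102.2137). Price -74.1614; hedge Δ=1.0000, bond B=-132.9746.
  t=2,j=1: stock 89.8008 → up 127.5171 (V=-29.3929), down 83.5147 (V=-73.3953). Price -43.1738; hedge Δ=1.0000, bond B=-132.9746.
  t=2,j=2: stock 137.1152 → up 194.7036 (V=37.7936), down 127.5171 (V=-29.3929). Price 4.1406; hedge Δ=1.0000, bond B=-132.9746.
  t=1,j=0: stock 63.2400 → up 89.8008 (V=-43.1738), down 58.8132 (V=-74.1614). Price -49.4503; hedge Δ=1.0000, bond B=-112.6903.
  t=1,j=1: stock 96.5600 → up 137.1152 (V=4.1406), down 89.8008 (V=-43.1738). Price -16.1303; hedge Δ=1.0000, bond B=-112.6903.
  t=0,j=0: stock 68.0000 → up 96.5600 (V=-16.1303), down 63.2400 (V=-49.4503). Price -27.5003; hedge Δ=1.0000, bond B=-95.5003.
Self-financing check: at every node Δ·S+B equals the discounted successor values.

(0,0): Delta=1.0000 Bond=-95.5003
(1,0): Delta=1.0000 Bond=-112.6903
(1,1): Delta=1.0000 Bond=-112.6903
(2,0): Delta=1.0000 Bond=-132.9746
(2,1): Delta=1.0000 Bond=-132.9746
(2,2): Delta=1.0000 Bond=-132.9746
V0=-27.5003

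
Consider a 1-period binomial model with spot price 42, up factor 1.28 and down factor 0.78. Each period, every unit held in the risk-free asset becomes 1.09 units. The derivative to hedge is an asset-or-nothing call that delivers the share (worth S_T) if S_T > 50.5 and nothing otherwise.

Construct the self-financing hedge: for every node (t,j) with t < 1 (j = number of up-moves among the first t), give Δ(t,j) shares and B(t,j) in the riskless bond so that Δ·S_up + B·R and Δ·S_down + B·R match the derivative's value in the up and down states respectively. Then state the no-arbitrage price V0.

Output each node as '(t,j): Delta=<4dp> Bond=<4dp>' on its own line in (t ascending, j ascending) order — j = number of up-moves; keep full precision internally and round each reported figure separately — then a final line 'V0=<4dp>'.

The replicating-portfolio and risk-neutral prices coincide; use p* = (1.09−0.78)/(1.28−0.78) = 0.6200 for the latter.
Payoff layer (t=1): V(1,0)=0.0000, V(1,1)=53.7600
  t=0,j=0: stock 42.0000 → up 53.7600 (V=53.7600), down 32.7600 (V=0.0000). Price 30.5791; hedge Δ=2.5600, bond B=-76.9409.
Root portfolio cost Δ·42+B reproduces V0=30.5791.

(0,0): Delta=2.5600 Bond=-76.9409
V0=30.5791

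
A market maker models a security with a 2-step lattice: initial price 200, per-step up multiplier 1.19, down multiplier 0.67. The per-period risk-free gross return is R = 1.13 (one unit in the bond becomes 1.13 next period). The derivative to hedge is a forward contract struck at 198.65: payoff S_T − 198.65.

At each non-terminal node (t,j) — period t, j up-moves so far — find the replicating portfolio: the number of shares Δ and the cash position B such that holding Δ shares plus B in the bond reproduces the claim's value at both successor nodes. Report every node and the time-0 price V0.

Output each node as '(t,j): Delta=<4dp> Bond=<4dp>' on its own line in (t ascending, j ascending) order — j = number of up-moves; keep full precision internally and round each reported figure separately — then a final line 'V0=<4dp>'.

(0,0): Delta=1.0000 Bond=-155.5721
(1,0): Delta=1.0000 Bond=-175.7965
(1,1): Delta=1.0000 Bond=-175.7965
V0=44.4279

The replicating-portfolio and risk-neutral prices coincide; use p* = (1.13−0.67)/(1.19−0.67) = 0.8846 for the latter.
Terminal payoffs: V(2,0)=-108.8700, V(2,1)=-39.1900, V(2,2)=84.5700
(1,0): S=134.0000. Δ = (V_up−V_dn)/(S_up−S_dn) = (-39.1900−-108.8700)/(159.4600−89.7800) = 1.0000. V = [p*·-39.1900 + (1−p*)·-108.8700]/1.13 = -41.7965. B = V − Δ·S = -175.7965.
(1,1): S=238.0000. Δ = (V_up−V_dn)/(S_up−S_dn) = (84.5700−-39.1900)/(283.2200−159.4600) = 1.0000. V = [p*·84.5700 + (1−p*)·-39.1900]/1.13 = 62.2035. B = V − Δ·S = -175.7965.
(0,0): S=200.0000. Δ = (V_up−V_dn)/(S_up−S_dn) = (62.2035−-41.7965)/(238.0000−134.0000) = 1.0000. V = [p*·62.2035 + (1−p*)·-41.7965]/1.13 = 44.4279. B = V − Δ·S = -155.5721.
Root portfolio cost Δ·200+B reproduces V0=44.4279.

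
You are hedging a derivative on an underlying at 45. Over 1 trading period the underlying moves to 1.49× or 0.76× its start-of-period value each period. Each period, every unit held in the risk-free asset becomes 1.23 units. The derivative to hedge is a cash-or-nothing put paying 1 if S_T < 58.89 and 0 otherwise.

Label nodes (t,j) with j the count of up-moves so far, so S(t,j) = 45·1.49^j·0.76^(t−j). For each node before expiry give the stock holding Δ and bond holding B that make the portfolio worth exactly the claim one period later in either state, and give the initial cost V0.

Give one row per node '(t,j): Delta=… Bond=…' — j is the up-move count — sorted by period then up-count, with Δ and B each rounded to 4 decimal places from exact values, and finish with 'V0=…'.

Since d<R<u, set p* = (R−d)/(u−d) = 0.6438; price each node as the discounted p*-expectation of its children.
Terminal values V(1,·): V(1,0)=1.0000, V(1,1)=0.0000
  t=0,j=0: stock 45.0000 → up 67.0500 (V=0.0000), down 34.2000 (V=1.0000). Price 0.2896; hedge Δ=-0.0304, bond B=1.6594.
The time-0 hedge costs 0.2896, which is the no-arbitrage price.

(0,0): Delta=-0.0304 Bond=1.6594
V0=0.2896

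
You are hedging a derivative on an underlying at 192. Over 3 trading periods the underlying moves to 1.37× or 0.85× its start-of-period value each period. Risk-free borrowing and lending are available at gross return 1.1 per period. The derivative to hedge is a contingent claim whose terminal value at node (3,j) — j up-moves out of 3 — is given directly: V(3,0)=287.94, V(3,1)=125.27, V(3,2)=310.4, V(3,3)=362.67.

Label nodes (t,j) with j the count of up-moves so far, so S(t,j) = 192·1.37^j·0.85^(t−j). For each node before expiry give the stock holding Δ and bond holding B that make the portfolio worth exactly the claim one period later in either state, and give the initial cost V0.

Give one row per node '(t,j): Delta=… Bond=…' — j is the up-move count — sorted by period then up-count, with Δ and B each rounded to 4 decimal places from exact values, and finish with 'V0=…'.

(0,0): Delta=0.5021 Bond=84.7266
(1,0): Delta=0.0487 Bond=167.1980
(1,1): Delta=0.8059 Bond=13.2806
(2,0): Delta=-2.2551 Bond=503.4935
(2,1): Delta=1.5923 Bond=-161.2240
(2,2): Delta=0.2789 Bond=204.5079
V0=181.1248

Under the risk-neutral measure, an up-move has probability p* = (R−d)/(u−d) = 0.4808 and values discount at R = 1.1.
Terminal payoffs: V(3,0)=287.9400, V(3,1)=125.2700, V(3,2)=310.4000, V(3,3)=362.6700
Node (2,0) S=138.7200: V=(p*·125.2700+(1−p*)·287.9400)/1.1=190.6666; Δ=(125.2700−287.9400)/(190.0464−117.9120)=-2.2551; B=V−Δ·S=503.4935
Node (2,1) S=223.5840: V=(p*·310.4000+(1−p*)·125.2700)/1.1=194.7953; Δ=(310.4000−125.2700)/(306.3101−190.0464)=1.5923; B=V−Δ·S=-161.2240
Node (2,2) S=360.3648: V=(p*·362.6700+(1−p*)·310.4000)/1.1=305.0271; Δ=(362.6700−310.4000)/(493.6998−306.3101)=0.2789; B=V−Δ·S=204.5079
Node (1,0) S=163.2000: V=(p*·194.7953+(1−p*)·190.6666)/1.1=175.1378; Δ=(194.7953−190.6666)/(223.5840−138.7200)=0.0487; B=V−Δ·S=167.1980
Node (1,1) S=263.0400: V=(p*·305.0271+(1−p*)·194.7953)/1.1=225.2649; Δ=(305.0271−194.7953)/(360.3648−223.5840)=0.8059; B=V−Δ·S=13.2806
Node (0,0) S=192.0000: V=(p*·225.2649+(1−p*)·175.1378)/1.1=181.1248; Δ=(225.2649−175.1378)/(263.0400−163.2000)=0.5021; B=V−Δ·S=84.7266
Self-financing check: at every node Δ·S+B equals the discounted successor values.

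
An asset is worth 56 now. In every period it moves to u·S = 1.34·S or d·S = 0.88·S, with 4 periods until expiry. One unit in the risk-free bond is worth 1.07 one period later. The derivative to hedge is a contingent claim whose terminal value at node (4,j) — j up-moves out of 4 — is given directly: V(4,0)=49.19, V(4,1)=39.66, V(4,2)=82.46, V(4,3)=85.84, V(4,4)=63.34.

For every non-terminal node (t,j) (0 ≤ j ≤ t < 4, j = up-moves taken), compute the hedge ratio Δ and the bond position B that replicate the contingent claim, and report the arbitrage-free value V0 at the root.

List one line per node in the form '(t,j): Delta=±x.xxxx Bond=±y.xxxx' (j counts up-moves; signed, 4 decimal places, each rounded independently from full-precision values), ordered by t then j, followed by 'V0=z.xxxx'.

(0,0): Delta=0.4999 Bond=20.9966
(1,0): Delta=0.6953 Bond=12.8339
(1,1): Delta=0.3174 Bond=36.1546
(2,0): Delta=0.5662 Bond=19.3339
(2,1): Delta=0.8159 Bond=5.7721
(2,2): Delta=-0.1477 Bond=85.4569
(3,0): Delta=-0.5429 Bond=63.0106
(3,1): Delta=1.6011 Bond=-39.4563
(3,2): Delta=0.0830 Bond=71.0223
(3,3): Delta=-0.3630 Bond=120.4518
V0=48.9889

The replicating-portfolio and risk-neutral prices coincide; use p* = (1.07−0.88)/(1.34−0.88) = 0.4130 for the latter.
Terminal payoffs: V(4,0)=49.1900, V(4,1)=39.6600, V(4,2)=82.4600, V(4,3)=85.8400, V(4,4)=63.3400
Node (3,0) S=38.1624: V=(p*·39.6600+(1−p*)·49.1900)/1.07=42.2932; Δ=(39.6600−49.1900)/(51.1377−33.5829)=-0.5429; B=V−Δ·S=63.0106
Node (3,1) S=58.1110: V=(p*·82.4600+(1−p*)·39.6600)/1.07=53.5872; Δ=(82.4600−39.6600)/(77.8687−51.1377)=1.6011; B=V−Δ·S=-39.4563
Node (3,2) S=88.4872: V=(p*·85.8400+(1−p*)·82.4600)/1.07=78.3702; Δ=(85.8400−82.4600)/(118.5728−77.8687)=0.0830; B=V−Δ·S=71.0223
Node (3,3) S=134.7418: V=(p*·63.3400+(1−p*)·85.8400)/1.07=71.5388; Δ=(63.3400−85.8400)/(180.5540−118.5728)=-0.3630; B=V−Δ·S=120.4518
Node (2,0) S=43.3664: V=(p*·53.5872+(1−p*)·42.2932)/1.07=43.8861; Δ=(53.5872−42.2932)/(58.1110−38.1624)=0.5662; B=V−Δ·S=19.3339
Node (2,1) S=66.0352: V=(p*·78.3702+(1−p*)·53.5872)/1.07=59.6482; Δ=(78.3702−53.5872)/(88.4872−58.1110)=0.8159; B=V−Δ·S=5.7721
Node (2,2) S=100.5536: V=(p*·71.5388+(1−p*)·78.3702)/1.07=70.6061; Δ=(71.5388−78.3702)/(134.7418−88.4872)=-0.1477; B=V−Δ·S=85.4569
Node (1,0) S=49.2800: V=(p*·59.6482+(1−p*)·43.8861)/1.07=47.0996; Δ=(59.6482−43.8861)/(66.0352−43.3664)=0.6953; B=V−Δ·S=12.8339
Node (1,1) S=75.0400: V=(p*·70.6061+(1−p*)·59.6482)/1.07=59.9760; Δ=(70.6061−59.6482)/(100.5536−66.0352)=0.3174; B=V−Δ·S=36.1546
Node (0,0) S=56.0000: V=(p*·59.9760+(1−p*)·47.0996)/1.07=48.9889; Δ=(59.9760−47.0996)/(75.0400−49.2800)=0.4999; B=V−Δ·S=20.9966
The time-0 hedge costs 48.9889, which is the no-arbitrage price.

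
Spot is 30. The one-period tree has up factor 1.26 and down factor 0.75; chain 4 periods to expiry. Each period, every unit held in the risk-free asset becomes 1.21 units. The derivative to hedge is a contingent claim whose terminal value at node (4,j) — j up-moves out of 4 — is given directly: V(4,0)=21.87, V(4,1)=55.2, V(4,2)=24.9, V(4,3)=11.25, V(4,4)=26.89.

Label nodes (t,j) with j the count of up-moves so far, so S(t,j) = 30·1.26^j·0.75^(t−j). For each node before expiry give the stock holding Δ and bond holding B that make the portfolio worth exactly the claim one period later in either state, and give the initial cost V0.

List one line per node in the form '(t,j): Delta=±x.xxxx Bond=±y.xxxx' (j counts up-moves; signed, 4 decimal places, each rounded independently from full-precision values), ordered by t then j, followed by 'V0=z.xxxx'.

No-arbitrage ⇒ martingale measure with p* = (R−d)/(u−d) = 0.9020.
Terminal payoffs: V(4,0)=21.8700, V(4,1)=55.2000, V(4,2)=24.9000, V(4,3)=11.2500, V(4,4)=26.8900
Node (3,0) S=12.6562: V=(p*·55.2000+(1−p*)·21.8700)/1.21=42.9193; Δ=(55.2000−21.8700)/(15.9469−9.4922)=5.1637; B=V−Δ·S=-22.4336
Node (3,1) S=21.2625: V=(p*·24.9000+(1−p*)·55.2000)/1.21=23.0335; Δ=(24.9000−55.2000)/(26.7907−15.9469)=-2.7942; B=V−Δ·S=82.4453
Node (3,2) S=35.7210: V=(p*·11.2500+(1−p*)·24.9000)/1.21=10.4035; Δ=(11.2500−24.9000)/(45.0085−26.7908)=-0.7493; B=V−Δ·S=37.1682
Node (3,3) S=60.0113: V=(p*·26.8900+(1−p*)·11.2500)/1.21=20.9559; Δ=(26.8900−11.2500)/(75.6142−45.0085)=0.5110; B=V−Δ·S=-9.7107
Node (2,0) S=16.8750: V=(p*·23.0335+(1−p*)·42.9193)/1.21=20.6472; Δ=(23.0335−42.9193)/(21.2625−12.6562)=-2.3106; B=V−Δ·S=59.6389
Node (2,1) S=28.3500: V=(p*·10.4035+(1−p*)·23.0335)/1.21=9.6213; Δ=(10.4035−23.0335)/(35.7210−21.2625)=-0.8735; B=V−Δ·S=34.3861
Node (2,2) S=47.6280: V=(p*·20.9559+(1−p*)·10.4035)/1.21=16.4639; Δ=(20.9559−10.4035)/(60.0113−35.7210)=0.4344; B=V−Δ·S=-4.2271
Node (1,0) S=22.5000: V=(p*·9.6213+(1−p*)·20.6472)/1.21=8.8448; Δ=(9.6213−20.6472)/(28.3500−16.8750)=-0.9609; B=V−Δ·S=30.4643
Node (1,1) S=37.8000: V=(p*·16.4639+(1−p*)·9.6213)/1.21=13.0521; Δ=(16.4639−9.6213)/(47.6280−28.3500)=0.3549; B=V−Δ·S=-0.3649
Node (0,0) S=30.0000: V=(p*·13.0521+(1−p*)·8.8448)/1.21=10.4460; Δ=(13.0521−8.8448)/(37.8000−22.5000)=0.2750; B=V−Δ·S=2.1964
Each (Δ,B) replicates both successor values, so the strategy is self-financing and V0 is arbitrage-free.

(0,0): Delta=0.2750 Bond=2.1964
(1,0): Delta=-0.9609 Bond=30.4643
(1,1): Delta=0.3549 Bond=-0.3649
(2,0): Delta=-2.3106 Bond=59.6389
(2,1): Delta=-0.8735 Bond=34.3861
(2,2): Delta=0.4344 Bond=-4.2271
(3,0): Delta=5.1637 Bond=-22.4336
(3,1): Delta=-2.7942 Bond=82.4453
(3,2): Delta=-0.7493 Bond=37.1682
(3,3): Delta=0.5110 Bond=-9.7107
V0=10.4460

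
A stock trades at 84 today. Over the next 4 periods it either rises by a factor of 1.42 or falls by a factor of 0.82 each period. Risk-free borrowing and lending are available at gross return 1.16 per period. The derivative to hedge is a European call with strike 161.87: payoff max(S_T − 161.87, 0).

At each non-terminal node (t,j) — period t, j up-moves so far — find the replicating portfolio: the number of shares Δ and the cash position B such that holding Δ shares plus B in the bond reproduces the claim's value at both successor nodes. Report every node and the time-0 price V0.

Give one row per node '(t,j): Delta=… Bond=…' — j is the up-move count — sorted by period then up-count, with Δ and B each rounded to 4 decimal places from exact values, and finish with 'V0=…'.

The replicating-portfolio and risk-neutral prices coincide; use p* = (1.16−0.82)/(1.42−0.82) = 0.5667 for the latter.
Payoff layer (t=4): V(4,0)=0.0000, V(4,1)=0.0000, V(4,2)=0.0000, V(4,3)=35.3533, V(4,4)=179.6630
Node (3,0) S=46.3149: V=(p*·0.0000+(1−p*)·0.0000)/1.16=0.0000; Δ=(0.0000−0.0000)/(65.7672−37.9782)=0.0000; B=V−Δ·S=0.0000
Node (3,1) S=80.2039: V=(p*·0.0000+(1−p*)·0.0000)/1.16=0.0000; Δ=(0.0000−0.0000)/(113.8895−65.7672)=0.0000; B=V−Δ·S=0.0000
Node (3,2) S=138.8896: V=(p*·35.3533+(1−p*)·0.0000)/1.16=17.2703; Δ=(35.3533−0.0000)/(197.2233−113.8895)=0.4242; B=V−Δ·S=-41.6518
Node (3,3) S=240.5162: V=(p*·179.6630+(1−p*)·35.3533)/1.16=100.9731; Δ=(179.6630−35.3533)/(341.5330−197.2233)=1.0000; B=V−Δ·S=-139.5431
Node (2,0) S=56.4816: V=(p*·0.0000+(1−p*)·0.0000)/1.16=0.0000; Δ=(0.0000−0.0000)/(80.2039−46.3149)=0.0000; B=V−Δ·S=0.0000
Node (2,1) S=97.8096: V=(p*·17.2703+(1−p*)·0.0000)/1.16=8.4366; Δ=(17.2703−0.0000)/(138.8896−80.2039)=0.2943; B=V−Δ·S=-20.3472
Node (2,2) S=169.3776: V=(p*·100.9731+(1−p*)·17.2703)/1.16=55.7775; Δ=(100.9731−17.2703)/(240.5162−138.8896)=0.8236; B=V−Δ·S=-83.7272
Node (1,0) S=68.8800: V=(p*·8.4366+(1−p*)·0.0000)/1.16=4.1213; Δ=(8.4366−0.0000)/(97.8096−56.4816)=0.2041; B=V−Δ·S=-9.9397
Node (1,1) S=119.2800: V=(p*·55.7775+(1−p*)·8.4366)/1.16=30.3992; Δ=(55.7775−8.4366)/(169.3776−97.8096)=0.6615; B=V−Δ·S=-48.5022
Node (0,0) S=84.0000: V=(p*·30.3992+(1−p*)·4.1213)/1.16=16.3898; Δ=(30.3992−4.1213)/(119.2800−68.8800)=0.5214; B=V−Δ·S=-27.4067
Root portfolio cost Δ·84+B reproduces V0=16.3898.

(0,0): Delta=0.5214 Bond=-27.4067
(1,0): Delta=0.2041 Bond=-9.9397
(1,1): Delta=0.6615 Bond=-48.5022
(2,0): Delta=0.0000 Bond=0.0000
(2,1): Delta=0.2943 Bond=-20.3472
(2,2): Delta=0.8236 Bond=-83.7272
(3,0): Delta=0.0000 Bond=0.0000
(3,1): Delta=0.0000 Bond=0.0000
(3,2): Delta=0.4242 Bond=-41.6518
(3,3): Delta=1.0000 Bond=-139.5431
V0=16.3898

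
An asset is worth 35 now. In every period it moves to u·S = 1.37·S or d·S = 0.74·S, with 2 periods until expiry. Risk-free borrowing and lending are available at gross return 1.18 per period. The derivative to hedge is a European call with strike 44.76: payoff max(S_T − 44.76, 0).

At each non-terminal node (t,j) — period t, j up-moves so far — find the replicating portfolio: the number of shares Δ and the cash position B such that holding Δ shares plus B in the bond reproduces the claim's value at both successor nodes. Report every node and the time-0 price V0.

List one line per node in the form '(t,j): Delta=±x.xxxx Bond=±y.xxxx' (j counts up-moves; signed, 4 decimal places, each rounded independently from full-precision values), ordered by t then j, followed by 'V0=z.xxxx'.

(0,0): Delta=0.5619 Bond=-12.3322
(1,0): Delta=0.0000 Bond=0.0000
(1,1): Delta=0.6929 Bond=-20.8358
V0=7.3326

No-arbitrage ⇒ martingale measure with p* = (R−d)/(u−d) = 0.6984.
Terminal values V(2,·): V(2,0)=0.0000, V(2,1)=0.0000, V(2,2)=20.9315
  t=1,j=0: stock 25.9000 → up 35.4830 (V=0.0000), down 19.1660 (V=0.0000). Price 0.0000; hedge Δ=0.0000, bond B=0.0000.
  t=1,j=1: stock 47.9500 → up 65.6915 (V=20.9315), down 35.4830 (V=0.0000). Price 12.3888; hedge Δ=0.6929, bond B=-20.8358.
  t=0,j=0: stock 35.0000 → up 47.9500 (V=12.3888), down 25.9000 (V=0.0000). Price 7.3326; hedge Δ=0.5619, bond B=-12.3322.
Root portfolio cost Δ·35+B reproduces V0=7.3326.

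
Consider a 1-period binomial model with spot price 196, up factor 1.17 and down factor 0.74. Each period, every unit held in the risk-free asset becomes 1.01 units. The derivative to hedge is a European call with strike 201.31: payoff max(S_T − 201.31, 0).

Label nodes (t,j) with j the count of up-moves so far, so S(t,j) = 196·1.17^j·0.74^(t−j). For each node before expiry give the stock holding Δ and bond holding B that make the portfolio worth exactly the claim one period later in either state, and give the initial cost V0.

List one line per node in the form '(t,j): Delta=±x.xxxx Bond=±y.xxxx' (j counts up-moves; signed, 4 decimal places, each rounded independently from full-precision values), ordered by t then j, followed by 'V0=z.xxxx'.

(0,0): Delta=0.3323 Bond=-47.7260
V0=17.4135

The replicating-portfolio and risk-neutral prices coincide; use p* = (1.01−0.74)/(1.17−0.74) = 0.6279 for the latter.
At expiry t=1: V(1,0)=0.0000, V(1,1)=28.0100
  t=0,j=0: stock 196.0000 → up 229.3200 (V=28.0100), down 145.0400 (V=0.0000). Price 17.4135; hedge Δ=0.3323, bond B=-47.7260.
Check: Δ(0,0)·S0 + B(0,0) = 17.4135 = V0.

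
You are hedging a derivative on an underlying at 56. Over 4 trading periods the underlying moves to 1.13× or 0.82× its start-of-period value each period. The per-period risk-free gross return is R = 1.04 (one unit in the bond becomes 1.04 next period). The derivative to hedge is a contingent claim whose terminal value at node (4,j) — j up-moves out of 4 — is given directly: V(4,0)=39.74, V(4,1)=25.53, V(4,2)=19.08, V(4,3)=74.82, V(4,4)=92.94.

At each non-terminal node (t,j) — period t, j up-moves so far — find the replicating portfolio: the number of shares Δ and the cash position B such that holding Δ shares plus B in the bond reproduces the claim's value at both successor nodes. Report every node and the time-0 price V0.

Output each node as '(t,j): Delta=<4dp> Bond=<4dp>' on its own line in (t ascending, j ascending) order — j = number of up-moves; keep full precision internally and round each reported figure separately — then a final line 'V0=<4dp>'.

(0,0): Delta=1.5067 Bond=-31.7647
(1,0): Delta=1.5729 Bond=-36.0753
(1,1): Delta=1.4870 Bond=-31.7916
(2,0): Delta=-0.7169 Bond=48.7020
(2,1): Delta=2.2526 Bond=-72.7902
(2,2): Delta=1.2598 Bond=-16.8114
(3,0): Delta=-1.4846 Bond=74.3536
(3,1): Delta=-0.4890 Bond=40.9532
(3,2): Delta=3.0665 Bond=-123.4243
(3,3): Delta=0.7234 Bond=25.8555
V0=52.6097

Risk-neutral probability p* = (R−d)/(u−d) = (1.04−0.82)/(1.13−0.82) = 0.7097.
At expiry t=4: V(4,0)=39.7400, V(4,1)=25.5300, V(4,2)=19.0800, V(4,3)=74.8200, V(4,4)=92.9400
  t=3,j=0: stock 30.8766 → up 34.8906 (V=25.5300), down 25.3188 (V=39.7400). Price 28.5149; hedge Δ=-1.4846, bond B=74.3536.
  t=3,j=1: stock 42.5495 → up 48.0809 (V=19.0800), down 34.8906 (V=25.5300). Price 20.1467; hedge Δ=-0.4890, bond B=40.9532.
  t=3,j=2: stock 58.6352 → up 66.2578 (V=74.8200), down 48.0809 (V=19.0800). Price 56.3821; hedge Δ=3.0665, bond B=-123.4243.
  t=3,j=3: stock 80.8022 → up 91.3065 (V=92.9400), down 66.2578 (V=74.8200). Price 84.3071; hedge Δ=0.7234, bond B=25.8555.
  t=2,j=0: stock 37.6544 → up 42.5495 (V=20.1467), down 30.8766 (V=28.5149). Price 21.7079; hedge Δ=-0.7169, bond B=48.7020.
  t=2,j=1: stock 51.8896 → up 58.6352 (V=56.3821), down 42.5495 (V=20.1467). Price 44.0982; hedge Δ=2.2526, bond B=-72.7902.
  t=2,j=2: stock 71.5064 → up 80.8022 (V=84.3071), down 58.6352 (V=56.3821). Price 73.2691; hedge Δ=1.2598, bond B=-16.8114.
  t=1,j=0: stock 45.9200 → up 51.8896 (V=44.0982), down 37.6544 (V=21.7079). Price 36.1517; hedge Δ=1.5729, bond B=-36.0753.
  t=1,j=1: stock 63.2800 → up 71.5064 (V=73.2691), down 51.8896 (V=44.0982). Price 62.3078; hedge Δ=1.4870, bond B=-31.7916.
  t=0,j=0: stock 56.0000 → up 63.2800 (V=62.3078), down 45.9200 (V=36.1517). Price 52.6097; hedge Δ=1.5067, bond B=-31.7647.
The time-0 hedge costs 52.6097, which is the no-arbitrage price.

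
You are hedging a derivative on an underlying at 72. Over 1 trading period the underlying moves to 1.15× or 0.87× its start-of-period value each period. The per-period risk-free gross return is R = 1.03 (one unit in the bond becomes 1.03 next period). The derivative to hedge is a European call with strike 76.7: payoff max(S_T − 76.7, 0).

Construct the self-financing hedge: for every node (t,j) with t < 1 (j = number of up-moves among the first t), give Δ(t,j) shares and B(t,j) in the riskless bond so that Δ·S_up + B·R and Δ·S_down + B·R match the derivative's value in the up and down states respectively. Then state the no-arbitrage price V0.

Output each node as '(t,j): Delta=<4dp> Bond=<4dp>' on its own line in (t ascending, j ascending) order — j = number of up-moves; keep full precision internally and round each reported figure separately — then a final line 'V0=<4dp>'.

Risk-neutral probability p* = (R−d)/(u−d) = (1.03−0.87)/(1.15−0.87) = 0.5714.
Terminal values V(1,·): V(1,0)=0.0000, V(1,1)=6.1000
Node (0,0) S=72.0000: V=(p*·6.1000+(1−p*)·0.0000)/1.03=3.3842; Δ=(6.1000−0.0000)/(82.8000−62.6400)=0.3026; B=V−Δ·S=-18.4015
Check: Δ(0,0)·S0 + B(0,0) = 3.3842 = V0.

(0,0): Delta=0.3026 Bond=-18.4015
V0=3.3842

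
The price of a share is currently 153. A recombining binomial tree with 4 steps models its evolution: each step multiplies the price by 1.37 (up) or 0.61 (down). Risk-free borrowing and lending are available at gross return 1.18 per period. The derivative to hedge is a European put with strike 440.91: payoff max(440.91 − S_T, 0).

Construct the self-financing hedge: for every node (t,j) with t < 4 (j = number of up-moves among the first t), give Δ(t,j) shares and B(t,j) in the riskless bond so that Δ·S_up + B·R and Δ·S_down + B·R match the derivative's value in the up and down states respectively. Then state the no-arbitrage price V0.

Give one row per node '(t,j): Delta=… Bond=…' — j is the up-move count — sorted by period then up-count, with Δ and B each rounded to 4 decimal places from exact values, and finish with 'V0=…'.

Under the risk-neutral measure, an up-move has probability p* = (R−d)/(u−d) = 0.7500 and values discount at R = 1.18.
Terminal payoffs: V(4,0)=419.7259, V(4,1)=393.3325, V(4,2)=334.0556, V(4,3)=200.9256, V(4,4)=0.0000
  t=3,j=0: stock 34.7281 → up 47.5775 (V=393.3325), down 21.1841 (V=419.7259). Price 338.9244; hedge Δ=-1.0000, bond B=373.6525.
  t=3,j=1: stock 77.9959 → up 106.8544 (V=334.0556), down 47.5775 (V=393.3325). Price 295.6567; hedge Δ=-1.0000, bond B=373.6525.
  t=3,j=2: stock 175.1711 → up 239.9844 (V=200.9256), down 106.8544 (V=334.0556). Price 198.4815; hedge Δ=-1.0000, bond B=373.6525.
  t=3,j=3: stock 393.4170 → up 538.9813 (V=0.0000), down 239.9844 (V=200.9256). Price 42.5690; hedge Δ=-0.6720, bond B=306.9448.
  t=2,j=0: stock 56.9313 → up 77.9959 (V=295.6567), down 34.7281 (V=338.9244). Price 259.7234; hedge Δ=-1.0000, bond B=316.6547.
  t=2,j=1: stock 127.8621 → up 175.1711 (V=198.4815), down 77.9959 (V=295.6567). Price 188.7926; hedge Δ=-1.0000, bond B=316.6547.
  t=2,j=2: stock 287.1657 → up 393.4170 (V=42.5690), down 175.1711 (V=198.4815). Price 69.1077; hedge Δ=-0.7144, bond B=274.2557.
  t=1,j=0: stock 93.3300 → up 127.8621 (V=188.7926), down 56.9313 (V=259.7234). Price 175.0214; hedge Δ=-1.0000, bond B=268.3514.
  t=1,j=1: stock 209.6100 → up 287.1657 (V=69.1077), down 127.8621 (V=188.7926). Price 83.9228; hedge Δ=-0.7513, bond B=241.4029.
  t=0,j=0: stock 153.0000 → up 209.6100 (V=83.9228), down 93.3300 (V=175.0214). Price 90.4216; hedge Δ=-0.7834, bond B=210.2882.
Root portfolio cost Δ·153+B reproduces V0=90.4216.

(0,0): Delta=-0.7834 Bond=210.2882
(1,0): Delta=-1.0000 Bond=268.3514
(1,1): Delta=-0.7513 Bond=241.4029
(2,0): Delta=-1.0000 Bond=316.6547
(2,1): Delta=-1.0000 Bond=316.6547
(2,2): Delta=-0.7144 Bond=274.2557
(3,0): Delta=-1.0000 Bond=373.6525
(3,1): Delta=-1.0000 Bond=373.6525
(3,2): Delta=-1.0000 Bond=373.6525
(3,3): Delta=-0.6720 Bond=306.9448
V0=90.4216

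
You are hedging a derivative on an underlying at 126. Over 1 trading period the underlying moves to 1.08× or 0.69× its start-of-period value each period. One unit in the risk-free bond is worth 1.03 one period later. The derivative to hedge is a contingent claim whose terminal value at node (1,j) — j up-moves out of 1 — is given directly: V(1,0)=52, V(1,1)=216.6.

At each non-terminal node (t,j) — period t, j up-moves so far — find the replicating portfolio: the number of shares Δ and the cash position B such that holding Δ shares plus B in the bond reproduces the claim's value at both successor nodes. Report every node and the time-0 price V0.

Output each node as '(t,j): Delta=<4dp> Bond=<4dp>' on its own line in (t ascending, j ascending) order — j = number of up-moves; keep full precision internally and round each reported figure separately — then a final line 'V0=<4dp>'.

(0,0): Delta=3.3496 Bond=-232.2479
V0=189.8033

No-arbitrage ⇒ martingale measure with p* = (R−d)/(u−d) = 0.8718.
At expiry t=1: V(1,0)=52.0000, V(1,1)=216.6000
  t=0,j=0: stock 126.0000 → up 136.0800 (V=216.6000), down 86.9400 (V=52.0000). Price 189.8033; hedge Δ=3.3496, bond B=-232.2479.
Each (Δ,B) replicates both successor values, so the strategy is self-financing and V0 is arbitrage-free.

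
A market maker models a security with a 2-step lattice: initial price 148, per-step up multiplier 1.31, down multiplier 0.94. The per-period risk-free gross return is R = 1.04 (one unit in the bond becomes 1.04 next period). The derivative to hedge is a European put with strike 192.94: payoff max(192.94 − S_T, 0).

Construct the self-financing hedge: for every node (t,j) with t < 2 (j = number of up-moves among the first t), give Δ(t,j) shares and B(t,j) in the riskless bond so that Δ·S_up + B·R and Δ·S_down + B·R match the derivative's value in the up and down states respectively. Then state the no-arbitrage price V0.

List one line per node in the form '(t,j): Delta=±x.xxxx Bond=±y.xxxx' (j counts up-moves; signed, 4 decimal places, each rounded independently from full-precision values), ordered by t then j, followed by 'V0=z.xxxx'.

Under the risk-neutral measure, an up-move has probability p* = (R−d)/(u−d) = 0.2703 and values discount at R = 1.04.
Payoff layer (t=2): V(2,0)=62.1672, V(2,1)=10.6928, V(2,2)=0.0000
(1,0): S=139.1200. Δ = (V_up−V_dn)/(S_up−S_dn) = (10.6928−62.1672)/(182.2472−130.7728) = -1.0000. V = [p*·10.6928 + (1−p*)·62.1672]/1.04 = 46.3992. B = V − Δ·S = 185.5192.
(1,1): S=193.8800. Δ = (V_up−V_dn)/(S_up−S_dn) = (0.0000−10.6928)/(253.9828−182.2472) = -0.1491. V = [p*·0.0000 + (1−p*)·10.6928]/1.04 = 7.5027. B = V − Δ·S = 36.4022.
(0,0): S=148.0000. Δ = (V_up−V_dn)/(S_up−S_dn) = (7.5027−46.3992)/(193.8800−139.1200) = -0.7103. V = [p*·7.5027 + (1−p*)·46.3992]/1.04 = 34.5064. B = V − Δ·S = 139.6320.
Root portfolio cost Δ·148+B reproduces V0=34.5064.

(0,0): Delta=-0.7103 Bond=139.6320
(1,0): Delta=-1.0000 Bond=185.5192
(1,1): Delta=-0.1491 Bond=36.4022
V0=34.5064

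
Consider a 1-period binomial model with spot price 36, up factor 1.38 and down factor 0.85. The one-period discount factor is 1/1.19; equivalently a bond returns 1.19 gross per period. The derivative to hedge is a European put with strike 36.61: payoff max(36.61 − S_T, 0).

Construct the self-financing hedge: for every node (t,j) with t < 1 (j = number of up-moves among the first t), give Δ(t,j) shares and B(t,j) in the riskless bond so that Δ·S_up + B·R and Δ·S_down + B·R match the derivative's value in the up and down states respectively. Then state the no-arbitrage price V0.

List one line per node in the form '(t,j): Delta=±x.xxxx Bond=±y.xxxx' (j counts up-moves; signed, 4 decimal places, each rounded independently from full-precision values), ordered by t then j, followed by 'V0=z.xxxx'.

Under the risk-neutral measure, an up-move has probability p* = (R−d)/(u−d) = 0.6415 and values discount at R = 1.19.
At expiry t=1: V(1,0)=6.0100, V(1,1)=0.0000
Node (0,0) S=36.0000: V=(p*·0.0000+(1−p*)·6.0100)/1.19=1.8105; Δ=(0.0000−6.0100)/(49.6800−30.6000)=-0.3150; B=V−Δ·S=13.1502
Each (Δ,B) replicates both successor values, so the strategy is self-financing and V0 is arbitrage-free.

(0,0): Delta=-0.3150 Bond=13.1502
V0=1.8105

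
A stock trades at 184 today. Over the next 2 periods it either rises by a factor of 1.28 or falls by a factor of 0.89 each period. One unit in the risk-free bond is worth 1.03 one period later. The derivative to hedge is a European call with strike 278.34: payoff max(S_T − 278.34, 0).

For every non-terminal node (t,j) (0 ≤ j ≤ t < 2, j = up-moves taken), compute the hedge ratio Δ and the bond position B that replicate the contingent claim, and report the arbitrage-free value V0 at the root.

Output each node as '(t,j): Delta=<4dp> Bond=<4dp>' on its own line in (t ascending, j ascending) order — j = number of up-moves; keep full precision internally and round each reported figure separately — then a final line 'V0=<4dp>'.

(0,0): Delta=0.1123 Bond=-17.8570
(1,0): Delta=0.0000 Bond=0.0000
(1,1): Delta=0.2518 Bond=-51.2367
V0=2.8090

Since d<R<u, set p* = (R−d)/(u−d) = 0.3590; price each node as the discounted p*-expectation of its children.
Terminal values V(2,·): V(2,0)=0.0000, V(2,1)=0.0000, V(2,2)=23.1256
Node (1,0) S=163.7600: V=(p*·0.0000+(1−p*)·0.0000)/1.03=0.0000; Δ=(0.0000−0.0000)/(209.6128−145.7464)=0.0000; B=V−Δ·S=0.0000
Node (1,1) S=235.5200: V=(p*·23.1256+(1−p*)·0.0000)/1.03=8.0597; Δ=(23.1256−0.0000)/(301.4656−209.6128)=0.2518; B=V−Δ·S=-51.2367
Node (0,0) S=184.0000: V=(p*·8.0597+(1−p*)·0.0000)/1.03=2.8090; Δ=(8.0597−0.0000)/(235.5200−163.7600)=0.1123; B=V−Δ·S=-17.8570
Each (Δ,B) replicates both successor values, so the strategy is self-financing and V0 is arbitrage-free.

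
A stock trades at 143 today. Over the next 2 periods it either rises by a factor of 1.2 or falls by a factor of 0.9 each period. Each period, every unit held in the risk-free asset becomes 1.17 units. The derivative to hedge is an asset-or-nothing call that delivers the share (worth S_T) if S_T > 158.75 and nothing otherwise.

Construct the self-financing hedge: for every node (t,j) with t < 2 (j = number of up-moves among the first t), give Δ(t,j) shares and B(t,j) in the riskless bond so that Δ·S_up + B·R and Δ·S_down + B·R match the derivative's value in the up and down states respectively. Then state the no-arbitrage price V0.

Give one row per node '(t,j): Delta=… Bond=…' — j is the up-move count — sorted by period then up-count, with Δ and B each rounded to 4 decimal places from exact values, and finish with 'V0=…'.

Since d<R<u, set p* = (R−d)/(u−d) = 0.9000; price each node as the discounted p*-expectation of its children.
Payoff layer (t=2): V(2,0)=0.0000, V(2,1)=0.0000, V(2,2)=205.9200
  t=1,j=0: stock 128.7000 → up 154.4400 (V=0.0000), down 115.8300 (V=0.0000). Price 0.0000; hedge Δ=0.0000, bond B=0.0000.
  t=1,j=1: stock 171.6000 → up 205.9200 (V=205.9200), down 154.4400 (V=0.0000). Price 158.4000; hedge Δ=4.0000, bond B=-528.0000.
  t=0,j=0: stock 143.0000 → up 171.6000 (V=158.4000), down 128.7000 (V=0.0000). Price 121.8462; hedge Δ=3.6923, bond B=-406.1538.
Self-financing check: at every node Δ·S+B equals the discounted successor values.

(0,0): Delta=3.6923 Bond=-406.1538
(1,0): Delta=0.0000 Bond=0.0000
(1,1): Delta=4.0000 Bond=-528.0000
V0=121.8462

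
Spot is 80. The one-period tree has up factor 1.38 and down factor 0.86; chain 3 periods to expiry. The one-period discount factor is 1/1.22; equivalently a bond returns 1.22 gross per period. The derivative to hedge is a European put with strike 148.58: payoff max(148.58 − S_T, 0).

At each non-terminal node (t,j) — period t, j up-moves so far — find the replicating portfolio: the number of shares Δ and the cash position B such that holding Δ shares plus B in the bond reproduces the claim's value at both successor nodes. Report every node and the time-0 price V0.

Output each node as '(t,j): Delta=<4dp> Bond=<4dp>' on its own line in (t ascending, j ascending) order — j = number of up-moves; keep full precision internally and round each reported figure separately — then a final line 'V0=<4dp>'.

Risk-neutral probability p* = (R−d)/(u−d) = (1.22−0.86)/(1.38−0.86) = 0.6923.
Terminal payoffs: V(3,0)=97.6955, V(3,1)=66.9282, V(3,2)=17.5573, V(3,3)=0.0000
Node (2,0) S=59.1680: V=(p*·66.9282+(1−p*)·97.6955)/1.22=62.6189; Δ=(66.9282−97.6955)/(81.6518−50.8845)=-1.0000; B=V−Δ·S=121.7869
Node (2,1) S=94.9440: V=(p*·17.5573+(1−p*)·66.9282)/1.22=26.8429; Δ=(17.5573−66.9282)/(131.0227−81.6518)=-1.0000; B=V−Δ·S=121.7869
Node (2,2) S=152.3520: V=(p*·0.0000+(1−p*)·17.5573)/1.22=4.4281; Δ=(0.0000−17.5573)/(210.2458−131.0227)=-0.2216; B=V−Δ·S=38.1921
Node (1,0) S=68.8000: V=(p*·26.8429+(1−p*)·62.6189)/1.22=31.0253; Δ=(26.8429−62.6189)/(94.9440−59.1680)=-1.0000; B=V−Δ·S=99.8253
Node (1,1) S=110.4000: V=(p*·4.4281+(1−p*)·26.8429)/1.22=9.2827; Δ=(4.4281−26.8429)/(152.3520−94.9440)=-0.3904; B=V−Δ·S=52.3882
Node (0,0) S=80.0000: V=(p*·9.2827+(1−p*)·31.0253)/1.22=13.0924; Δ=(9.2827−31.0253)/(110.4000−68.8000)=-0.5227; B=V−Δ·S=54.9051
Check: Δ(0,0)·S0 + B(0,0) = 13.0924 = V0.

(0,0): Delta=-0.5227 Bond=54.9051
(1,0): Delta=-1.0000 Bond=99.8253
(1,1): Delta=-0.3904 Bond=52.3882
(2,0): Delta=-1.0000 Bond=121.7869
(2,1): Delta=-1.0000 Bond=121.7869
(2,2): Delta=-0.2216 Bond=38.1921
V0=13.0924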